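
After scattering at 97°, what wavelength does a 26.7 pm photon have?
29.4220 pm

Using the Compton scattering formula:
λ' = λ + Δλ = λ + λ_C(1 - cos θ)

Given:
- Initial wavelength λ = 26.7 pm
- Scattering angle θ = 97°
- Compton wavelength λ_C ≈ 2.4263 pm

Calculate the shift:
Δλ = 2.4263 × (1 - cos(97°))
Δλ = 2.4263 × 1.1219
Δλ = 2.7220 pm

Final wavelength:
λ' = 26.7 + 2.7220 = 29.4220 pm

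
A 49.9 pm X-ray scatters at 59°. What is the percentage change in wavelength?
2.3581%

Calculate the Compton shift:
Δλ = λ_C(1 - cos(59°))
Δλ = 2.4263 × (1 - cos(59°))
Δλ = 2.4263 × 0.4850
Δλ = 1.1767 pm

Percentage change:
(Δλ/λ₀) × 100 = (1.1767/49.9) × 100
= 2.3581%

(Intermediate values are shown rounded; full precision is carried through to the final answer.)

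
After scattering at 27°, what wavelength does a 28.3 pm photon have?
28.5645 pm

Using the Compton scattering formula:
λ' = λ + Δλ = λ + λ_C(1 - cos θ)

Given:
- Initial wavelength λ = 28.3 pm
- Scattering angle θ = 27°
- Compton wavelength λ_C ≈ 2.4263 pm

Calculate the shift:
Δλ = 2.4263 × (1 - cos(27°))
Δλ = 2.4263 × 0.1090
Δλ = 0.2645 pm

Final wavelength:
λ' = 28.3 + 0.2645 = 28.5645 pm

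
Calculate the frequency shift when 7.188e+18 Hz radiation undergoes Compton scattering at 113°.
5.380e+17 Hz (decrease)

Convert frequency to wavelength (c = 299792458 m/s):
λ₀ = c/f₀ = 299792458/7.188e+18 = 4.1707354e-11 m = 41.7074 pm

Calculate Compton shift:
Δλ = λ_C(1 - cos(113°)) = 3.3743 pm

Final wavelength:
λ' = λ₀ + Δλ = 41.7074 + 3.3743 = 45.0817 pm

Final frequency:
f' = c/λ' = 299792458/4.5081699e-11 = 6.6499814e+18 Hz

Frequency shift (decrease):
Δf = f₀ - f' = 7.188e+18 - 6.6499814e+18 = 5.380e+17 Hz

(Intermediate values are shown rounded; full precision is carried through to the final answer.)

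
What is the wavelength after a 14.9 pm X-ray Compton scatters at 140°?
19.1850 pm

Using the Compton scattering formula:
λ' = λ + Δλ = λ + λ_C(1 - cos θ)

Given:
- Initial wavelength λ = 14.9 pm
- Scattering angle θ = 140°
- Compton wavelength λ_C ≈ 2.4263 pm

Calculate the shift:
Δλ = 2.4263 × (1 - cos(140°))
Δλ = 2.4263 × 1.7660
Δλ = 4.2850 pm

Final wavelength:
λ' = 14.9 + 4.2850 = 19.1850 pm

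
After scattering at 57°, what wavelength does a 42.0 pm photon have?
43.1048 pm

Using the Compton scattering formula:
λ' = λ + Δλ = λ + λ_C(1 - cos θ)

Given:
- Initial wavelength λ = 42.0 pm
- Scattering angle θ = 57°
- Compton wavelength λ_C ≈ 2.4263 pm

Calculate the shift:
Δλ = 2.4263 × (1 - cos(57°))
Δλ = 2.4263 × 0.4554
Δλ = 1.1048 pm

Final wavelength:
λ' = 42.0 + 1.1048 = 43.1048 pm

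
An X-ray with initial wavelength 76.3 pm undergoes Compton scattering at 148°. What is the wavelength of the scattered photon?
80.7839 pm

Using the Compton scattering formula:
λ' = λ + Δλ = λ + λ_C(1 - cos θ)

Given:
- Initial wavelength λ = 76.3 pm
- Scattering angle θ = 148°
- Compton wavelength λ_C ≈ 2.4263 pm

Calculate the shift:
Δλ = 2.4263 × (1 - cos(148°))
Δλ = 2.4263 × 1.8480
Δλ = 4.4839 pm

Final wavelength:
λ' = 76.3 + 4.4839 = 80.7839 pm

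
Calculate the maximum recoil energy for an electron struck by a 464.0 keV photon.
299.2302 keV

Maximum energy transfer occurs at θ = 180° (backscattering).

Initial photon: E₀ = 464.0 keV → λ₀ = 2.6721 pm

Maximum Compton shift (at 180°):
Δλ_max = 2λ_C = 2 × 2.4263 = 4.8526 pm

Final wavelength:
λ' = 2.6721 + 4.8526 = 7.5247 pm

Minimum photon energy (maximum energy to electron):
E'_min = hc/λ' = 164.7698 keV

Maximum electron kinetic energy:
K_max = E₀ - E'_min = 464.0000 - 164.7698 = 299.2302 keV

(Intermediate values are shown rounded; full precision is carried through to the final answer.)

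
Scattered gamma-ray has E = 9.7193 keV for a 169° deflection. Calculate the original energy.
10.1000 keV

Convert final energy to wavelength (hc ≈ 1239.842 keV·pm):
λ' = hc/E' = 1239.842 / 9.7193 = 127.5649 pm

Calculate the Compton shift:
Δλ = λ_C(1 - cos(169°))
Δλ = 2.4263 × (1 - cos(169°))
Δλ = 4.8080 pm

Initial wavelength:
λ = λ' - Δλ = 127.5649 - 4.8080 = 122.7569 pm

Initial energy:
E = hc/λ = 1239.842 / 122.7569 = 10.1000 keV

(Intermediate values are shown rounded; full precision is carried through to the final answer.)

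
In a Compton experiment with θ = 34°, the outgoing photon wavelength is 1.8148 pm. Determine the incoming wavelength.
1.4000 pm

From λ' = λ + Δλ, we have λ = λ' - Δλ

First calculate the Compton shift:
Δλ = λ_C(1 - cos θ)
Δλ = 2.4263 × (1 - cos(34°))
Δλ = 2.4263 × 0.1710
Δλ = 0.4148 pm

Initial wavelength:
λ = λ' - Δλ
λ = 1.8148 - 0.4148
λ = 1.4000 pm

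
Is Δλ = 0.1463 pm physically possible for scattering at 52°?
No, inconsistent

Calculate the expected shift for θ = 52°:

Δλ_expected = λ_C(1 - cos(52°))
Δλ_expected = 2.4263 × (1 - cos(52°))
Δλ_expected = 2.4263 × 0.3843
Δλ_expected = 0.9325 pm

Given shift: 0.1463 pm
Expected shift: 0.9325 pm
Difference: 0.7862 pm

The values do not match. The given shift corresponds to θ ≈ 20.0°, not 52°.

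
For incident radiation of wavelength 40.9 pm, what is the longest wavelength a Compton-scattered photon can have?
45.7526 pm (at θ = 180°)

The Compton shift is Δλ = λ_C(1 − cos θ).

Since cos θ ranges from −1 to 1, the factor (1 − cos θ) ranges from 0 to 2; the maximum shift occurs at θ = 180° (backscattering):
Δλ_max = 2λ_C = 2 × 2.4263 pm = 4.8526 pm

Maximum scattered wavelength:
λ'_max = λ₀ + Δλ_max = 40.9 + 4.8526 = 45.7526 pm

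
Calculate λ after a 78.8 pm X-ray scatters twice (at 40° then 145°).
83.7815 pm

Apply Compton shift twice:

First scattering at θ₁ = 40°:
Δλ₁ = λ_C(1 - cos(40°))
Δλ₁ = 2.4263 × 0.2340
Δλ₁ = 0.5676 pm

After first scattering:
λ₁ = 78.8 + 0.5676 = 79.3676 pm

Second scattering at θ₂ = 145°:
Δλ₂ = λ_C(1 - cos(145°))
Δλ₂ = 2.4263 × 1.8192
Δλ₂ = 4.4138 pm

Final wavelength:
λ₂ = 79.3676 + 4.4138 = 83.7815 pm

Total shift: Δλ_total = 0.5676 + 4.4138 = 4.9815 pm

(Intermediate values are shown rounded; full precision is carried through to the final answer.)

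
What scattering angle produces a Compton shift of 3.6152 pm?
119.34°

From the Compton formula Δλ = λ_C(1 - cos θ), we can solve for θ:

cos θ = 1 - Δλ/λ_C

Given:
- Δλ = 3.6152 pm
- λ_C = h/(m_e·c) ≈ 2.42631024 pm

cos θ = 1 - 3.6152/2.42631024
cos θ = 1 - 1.489999
cos θ = -0.489999

θ = arccos(-0.489999)
θ = 119.34°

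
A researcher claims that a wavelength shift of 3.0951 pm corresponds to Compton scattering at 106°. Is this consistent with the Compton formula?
Yes, consistent

Calculate the expected shift for θ = 106°:

Δλ_expected = λ_C(1 - cos(106°))
Δλ_expected = 2.4263 × (1 - cos(106°))
Δλ_expected = 2.4263 × 1.2756
Δλ_expected = 3.0951 pm

Given shift: 3.0951 pm
Expected shift: 3.0951 pm
Difference: 0.0000 pm

The values match. This is consistent with Compton scattering at the stated angle.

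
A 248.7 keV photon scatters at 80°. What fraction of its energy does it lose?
0.2868 (or 28.68%)

Calculate initial and final photon energies:

Initial: E₀ = 248.7 keV → λ₀ = 4.9853 pm
Compton shift: Δλ = 2.0050 pm
Final wavelength: λ' = 6.9903 pm
Final energy: E' = 177.3666 keV

Fractional energy loss:
(E₀ - E')/E₀ = (248.7000 - 177.3666)/248.7000
= 71.3334/248.7000
= 0.2868
= 28.68%

(Intermediate values are shown rounded; full precision is carried through to the final answer.)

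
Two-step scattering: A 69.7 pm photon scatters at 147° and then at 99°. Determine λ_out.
76.9671 pm

Apply Compton shift twice:

First scattering at θ₁ = 147°:
Δλ₁ = λ_C(1 - cos(147°))
Δλ₁ = 2.4263 × 1.8387
Δλ₁ = 4.4612 pm

After first scattering:
λ₁ = 69.7 + 4.4612 = 74.1612 pm

Second scattering at θ₂ = 99°:
Δλ₂ = λ_C(1 - cos(99°))
Δλ₂ = 2.4263 × 1.1564
Δλ₂ = 2.8059 pm

Final wavelength:
λ₂ = 74.1612 + 2.8059 = 76.9671 pm

Total shift: Δλ_total = 4.4612 + 2.8059 = 7.2671 pm

(Intermediate values are shown rounded; full precision is carried through to the final answer.)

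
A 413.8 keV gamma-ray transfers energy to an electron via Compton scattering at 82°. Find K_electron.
169.9703 keV

By energy conservation: K_e = E_initial - E_final

First find the scattered photon energy:
Initial wavelength: λ = hc/E = 2.9962 pm
Compton shift: Δλ = λ_C(1 - cos(82°)) = 2.0886 pm
Final wavelength: λ' = 2.9962 + 2.0886 = 5.0849 pm
Final photon energy: E' = hc/λ' = 243.8297 keV

Electron kinetic energy:
K_e = E - E' = 413.8000 - 243.8297 = 169.9703 keV

(Intermediate values are shown rounded; full precision is carried through to the final answer.)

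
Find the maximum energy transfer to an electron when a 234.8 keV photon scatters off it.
112.4436 keV

Maximum energy transfer occurs at θ = 180° (backscattering).

Initial photon: E₀ = 234.8 keV → λ₀ = 5.2804 pm

Maximum Compton shift (at 180°):
Δλ_max = 2λ_C = 2 × 2.4263 = 4.8526 pm

Final wavelength:
λ' = 5.2804 + 4.8526 = 10.1330 pm

Minimum photon energy (maximum energy to electron):
E'_min = hc/λ' = 122.3564 keV

Maximum electron kinetic energy:
K_max = E₀ - E'_min = 234.8000 - 122.3564 = 112.4436 keV

(Intermediate values are shown rounded; full precision is carried through to the final answer.)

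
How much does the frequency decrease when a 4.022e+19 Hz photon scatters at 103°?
1.147e+19 Hz (decrease)

Convert frequency to wavelength (c = 299792458 m/s):
λ₀ = c/f₀ = 299792458/4.022e+19 = 7.4538155e-12 m = 7.4538 pm

Calculate Compton shift:
Δλ = λ_C(1 - cos(103°)) = 2.9721 pm

Final wavelength:
λ' = λ₀ + Δλ = 7.4538 + 2.9721 = 10.4259 pm

Final frequency:
f' = c/λ' = 299792458/1.0425927e-11 = 2.8754514e+19 Hz

Frequency shift (decrease):
Δf = f₀ - f' = 4.022e+19 - 2.8754514e+19 = 1.147e+19 Hz

(Intermediate values are shown rounded; full precision is carried through to the final answer.)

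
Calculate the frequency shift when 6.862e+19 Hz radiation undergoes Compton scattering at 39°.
7.557e+18 Hz (decrease)

Convert frequency to wavelength (c = 299792458 m/s):
λ₀ = c/f₀ = 299792458/6.862e+19 = 4.3688787e-12 m = 4.3689 pm

Calculate Compton shift:
Δλ = λ_C(1 - cos(39°)) = 0.5407 pm

Final wavelength:
λ' = λ₀ + Δλ = 4.3689 + 0.5407 = 4.9096 pm

Final frequency:
f' = c/λ' = 299792458/4.9095918e-12 = 6.1062604e+19 Hz

Frequency shift (decrease):
Δf = f₀ - f' = 6.862e+19 - 6.1062604e+19 = 7.557e+18 Hz

(Intermediate values are shown rounded; full precision is carried through to the final answer.)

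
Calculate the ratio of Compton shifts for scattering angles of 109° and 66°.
109° produces the larger shift by a factor of 2.234

Calculate both shifts using Δλ = λ_C(1 - cos θ):

For θ₁ = 66°:
Δλ₁ = 2.4263 × (1 - cos(66°))
Δλ₁ = 2.4263 × 0.5933
Δλ₁ = 1.4394 pm

For θ₂ = 109°:
Δλ₂ = 2.4263 × (1 - cos(109°))
Δλ₂ = 2.4263 × 1.3256
Δλ₂ = 3.2162 pm

The 109° angle produces the larger shift.
Ratio: 3.2162/1.4394 = 2.234

(Intermediate values are shown rounded; full precision is carried through to the final answer.)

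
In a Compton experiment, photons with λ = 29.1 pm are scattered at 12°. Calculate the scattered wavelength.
29.1530 pm

Using the Compton scattering formula:
λ' = λ + Δλ = λ + λ_C(1 - cos θ)

Given:
- Initial wavelength λ = 29.1 pm
- Scattering angle θ = 12°
- Compton wavelength λ_C ≈ 2.4263 pm

Calculate the shift:
Δλ = 2.4263 × (1 - cos(12°))
Δλ = 2.4263 × 0.0219
Δλ = 0.0530 pm

Final wavelength:
λ' = 29.1 + 0.0530 = 29.1530 pm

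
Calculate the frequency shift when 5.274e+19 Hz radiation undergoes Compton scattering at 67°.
1.088e+19 Hz (decrease)

Convert frequency to wavelength (c = 299792458 m/s):
λ₀ = c/f₀ = 299792458/5.274e+19 = 5.6843469e-12 m = 5.6843 pm

Calculate Compton shift:
Δλ = λ_C(1 - cos(67°)) = 1.4783 pm

Final wavelength:
λ' = λ₀ + Δλ = 5.6843 + 1.4783 = 7.1626 pm

Final frequency:
f' = c/λ' = 299792458/7.1626222e-12 = 4.1855126e+19 Hz

Frequency shift (decrease):
Δf = f₀ - f' = 5.274e+19 - 4.1855126e+19 = 1.088e+19 Hz

(Intermediate values are shown rounded; full precision is carried through to the final answer.)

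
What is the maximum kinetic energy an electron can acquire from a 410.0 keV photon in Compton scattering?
252.5922 keV

Maximum energy transfer occurs at θ = 180° (backscattering).

Initial photon: E₀ = 410.0 keV → λ₀ = 3.0240 pm

Maximum Compton shift (at 180°):
Δλ_max = 2λ_C = 2 × 2.4263 = 4.8526 pm

Final wavelength:
λ' = 3.0240 + 4.8526 = 7.8766 pm

Minimum photon energy (maximum energy to electron):
E'_min = hc/λ' = 157.4078 keV

Maximum electron kinetic energy:
K_max = E₀ - E'_min = 410.0000 - 157.4078 = 252.5922 keV

(Intermediate values are shown rounded; full precision is carried through to the final answer.)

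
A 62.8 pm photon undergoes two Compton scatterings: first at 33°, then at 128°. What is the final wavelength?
67.1115 pm

Apply Compton shift twice:

First scattering at θ₁ = 33°:
Δλ₁ = λ_C(1 - cos(33°))
Δλ₁ = 2.4263 × 0.1613
Δλ₁ = 0.3914 pm

After first scattering:
λ₁ = 62.8 + 0.3914 = 63.1914 pm

Second scattering at θ₂ = 128°:
Δλ₂ = λ_C(1 - cos(128°))
Δλ₂ = 2.4263 × 1.6157
Δλ₂ = 3.9201 pm

Final wavelength:
λ₂ = 63.1914 + 3.9201 = 67.1115 pm

Total shift: Δλ_total = 0.3914 + 3.9201 = 4.3115 pm

(Intermediate values are shown rounded; full precision is carried through to the final answer.)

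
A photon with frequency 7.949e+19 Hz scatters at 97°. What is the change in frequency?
3.332e+19 Hz (decrease)

Convert frequency to wavelength (c = 299792458 m/s):
λ₀ = c/f₀ = 299792458/7.949e+19 = 3.7714487e-12 m = 3.7714 pm

Calculate Compton shift:
Δλ = λ_C(1 - cos(97°)) = 2.7220 pm

Final wavelength:
λ' = λ₀ + Δλ = 3.7714 + 2.7220 = 6.4935 pm

Final frequency:
f' = c/λ' = 299792458/6.4934518e-12 = 4.6168428e+19 Hz

Frequency shift (decrease):
Δf = f₀ - f' = 7.949e+19 - 4.6168428e+19 = 3.332e+19 Hz

(Intermediate values are shown rounded; full precision is carried through to the final answer.)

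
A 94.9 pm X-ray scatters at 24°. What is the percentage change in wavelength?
0.2210%

Calculate the Compton shift:
Δλ = λ_C(1 - cos(24°))
Δλ = 2.4263 × (1 - cos(24°))
Δλ = 2.4263 × 0.0865
Δλ = 0.2098 pm

Percentage change:
(Δλ/λ₀) × 100 = (0.2098/94.9) × 100
= 0.2210%

(Intermediate values are shown rounded; full precision is carried through to the final answer.)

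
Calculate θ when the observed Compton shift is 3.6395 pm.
120.00°

From the Compton formula Δλ = λ_C(1 - cos θ), we can solve for θ:

cos θ = 1 - Δλ/λ_C

Given:
- Δλ = 3.6395 pm
- λ_C = h/(m_e·c) ≈ 2.42631024 pm

cos θ = 1 - 3.6395/2.42631024
cos θ = 1 - 1.500014
cos θ = -0.500014

θ = arccos(-0.500014)
θ = 120.00°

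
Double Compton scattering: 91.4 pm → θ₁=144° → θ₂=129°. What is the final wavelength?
99.7425 pm

Apply Compton shift twice:

First scattering at θ₁ = 144°:
Δλ₁ = λ_C(1 - cos(144°))
Δλ₁ = 2.4263 × 1.8090
Δλ₁ = 4.3892 pm

After first scattering:
λ₁ = 91.4 + 4.3892 = 95.7892 pm

Second scattering at θ₂ = 129°:
Δλ₂ = λ_C(1 - cos(129°))
Δλ₂ = 2.4263 × 1.6293
Δλ₂ = 3.9532 pm

Final wavelength:
λ₂ = 95.7892 + 3.9532 = 99.7425 pm

Total shift: Δλ_total = 4.3892 + 3.9532 = 8.3425 pm

(Intermediate values are shown rounded; full precision is carried through to the final answer.)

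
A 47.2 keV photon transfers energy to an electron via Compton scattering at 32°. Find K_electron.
0.6533 keV

By energy conservation: K_e = E_initial - E_final

First find the scattered photon energy:
Initial wavelength: λ = hc/E = 26.2678 pm
Compton shift: Δλ = λ_C(1 - cos(32°)) = 0.3687 pm
Final wavelength: λ' = 26.2678 + 0.3687 = 26.6365 pm
Final photon energy: E' = hc/λ' = 46.5467 keV

Electron kinetic energy:
K_e = E - E' = 47.2000 - 46.5467 = 0.6533 keV

(Intermediate values are shown rounded; full precision is carried through to the final answer.)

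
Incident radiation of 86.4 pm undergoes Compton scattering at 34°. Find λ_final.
86.8148 pm

Using the Compton scattering formula:
λ' = λ + Δλ = λ + λ_C(1 - cos θ)

Given:
- Initial wavelength λ = 86.4 pm
- Scattering angle θ = 34°
- Compton wavelength λ_C ≈ 2.4263 pm

Calculate the shift:
Δλ = 2.4263 × (1 - cos(34°))
Δλ = 2.4263 × 0.1710
Δλ = 0.4148 pm

Final wavelength:
λ' = 86.4 + 0.4148 = 86.8148 pm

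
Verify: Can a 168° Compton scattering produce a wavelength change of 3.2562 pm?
No, inconsistent

Calculate the expected shift for θ = 168°:

Δλ_expected = λ_C(1 - cos(168°))
Δλ_expected = 2.4263 × (1 - cos(168°))
Δλ_expected = 2.4263 × 1.9781
Δλ_expected = 4.7996 pm

Given shift: 3.2562 pm
Expected shift: 4.7996 pm
Difference: 1.5434 pm

The values do not match. The given shift corresponds to θ ≈ 110.0°, not 168°.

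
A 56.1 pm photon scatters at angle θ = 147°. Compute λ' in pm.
60.5612 pm

Using the Compton scattering formula:
λ' = λ + Δλ = λ + λ_C(1 - cos θ)

Given:
- Initial wavelength λ = 56.1 pm
- Scattering angle θ = 147°
- Compton wavelength λ_C ≈ 2.4263 pm

Calculate the shift:
Δλ = 2.4263 × (1 - cos(147°))
Δλ = 2.4263 × 1.8387
Δλ = 4.4612 pm

Final wavelength:
λ' = 56.1 + 4.4612 = 60.5612 pm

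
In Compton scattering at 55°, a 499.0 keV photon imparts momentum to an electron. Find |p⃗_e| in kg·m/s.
2.2129e-22 kg·m/s

The electron is initially at rest, so by conservation of momentum:
p⃗_e = p⃗₀ − p⃗'  (incident photon momentum minus scattered photon momentum)

Photon momentum magnitudes (p = h/λ = E/c):
λ₀ = hc/E₀ = 2.4847 pm → p₀ = h/λ₀ = 2.6668e-22 kg·m/s
Δλ = λ_C(1 − cos 55°) = 1.0346 pm
λ' = 3.5193 pm → p' = h/λ' = 1.8828e-22 kg·m/s

The scattered photon makes angle θ = 55° with the incident direction, so by the law of cosines:
|p⃗_e|² = p₀² + p'² − 2p₀p'cos θ
|p⃗_e|² = (2.6668e-22)² + (1.8828e-22)² − 2·2.6668e-22·1.8828e-22·cos(55°)
|p⃗_e| = 2.2129e-22 kg·m/s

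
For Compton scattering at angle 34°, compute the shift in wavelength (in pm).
0.4148 pm

Using the Compton scattering formula:
Δλ = λ_C(1 - cos θ)

where λ_C = h/(m_e·c) ≈ 2.4263 pm is the Compton wavelength of an electron.

For θ = 34°:
cos(34°) = 0.8290
1 - cos(34°) = 0.1710

Δλ = 2.4263 × 0.1710
Δλ = 0.4148 pm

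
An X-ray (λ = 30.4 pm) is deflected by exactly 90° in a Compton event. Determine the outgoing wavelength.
32.8263 pm

Using the Compton formula: λ' = λ + λ_C(1 − cos θ)

For θ = 90°, cos θ = 0 (exact) = 0.0000, so:
1 − cos 90° = 1 − (0) = 1.0000

Δλ = λ_C × 1.0000 = 2.4263 × 1.0000 = 2.4263 pm

λ' = 30.4 + 2.4263 = 32.8263 pm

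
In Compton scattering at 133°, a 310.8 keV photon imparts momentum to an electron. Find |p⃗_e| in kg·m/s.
2.3007e-22 kg·m/s

The electron is initially at rest, so by conservation of momentum:
p⃗_e = p⃗₀ − p⃗'  (incident photon momentum minus scattered photon momentum)

Photon momentum magnitudes (p = h/λ = E/c):
λ₀ = hc/E₀ = 3.9892 pm → p₀ = h/λ₀ = 1.6610e-22 kg·m/s
Δλ = λ_C(1 − cos 133°) = 4.0810 pm
λ' = 8.0702 pm → p' = h/λ' = 8.2105e-23 kg·m/s

The scattered photon makes angle θ = 133° with the incident direction, so by the law of cosines:
|p⃗_e|² = p₀² + p'² − 2p₀p'cos θ
|p⃗_e|² = (1.6610e-22)² + (8.2105e-23)² − 2·1.6610e-22·8.2105e-23·cos(133°)
|p⃗_e| = 2.3007e-22 kg·m/s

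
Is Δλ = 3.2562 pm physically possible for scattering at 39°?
No, inconsistent

Calculate the expected shift for θ = 39°:

Δλ_expected = λ_C(1 - cos(39°))
Δλ_expected = 2.4263 × (1 - cos(39°))
Δλ_expected = 2.4263 × 0.2229
Δλ_expected = 0.5407 pm

Given shift: 3.2562 pm
Expected shift: 0.5407 pm
Difference: 2.7154 pm

The values do not match. The given shift corresponds to θ ≈ 110.0°, not 39°.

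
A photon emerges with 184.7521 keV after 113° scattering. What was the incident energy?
371.6000 keV

Convert final energy to wavelength (hc ≈ 1239.842 keV·pm):
λ' = hc/E' = 1239.842 / 184.7521 = 6.7108 pm

Calculate the Compton shift:
Δλ = λ_C(1 - cos(113°))
Δλ = 2.4263 × (1 - cos(113°))
Δλ = 3.3743 pm

Initial wavelength:
λ = λ' - Δλ = 6.7108 - 3.3743 = 3.3365 pm

Initial energy:
E = hc/λ = 1239.842 / 3.3365 = 371.6000 keV

(Intermediate values are shown rounded; full precision is carried through to the final answer.)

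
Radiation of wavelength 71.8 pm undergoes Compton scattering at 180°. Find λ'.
76.6526 pm

Using the Compton formula: λ' = λ + λ_C(1 − cos θ)

For θ = 180°, cos θ = -1 (exact) = -1.0000, so:
1 − cos 180° = 1 − (-1) = 2.0000

Δλ = λ_C × 2.0000 = 2.4263 × 2.0000 = 4.8526 pm

λ' = 71.8 + 4.8526 = 76.6526 pm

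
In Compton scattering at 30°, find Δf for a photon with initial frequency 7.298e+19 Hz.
5.352e+18 Hz (decrease)

Convert frequency to wavelength (c = 299792458 m/s):
λ₀ = c/f₀ = 299792458/7.298e+19 = 4.1078714e-12 m = 4.1079 pm

Calculate Compton shift:
Δλ = λ_C(1 - cos(30°)) = 0.3251 pm

Final wavelength:
λ' = λ₀ + Δλ = 4.1079 + 0.3251 = 4.4329 pm

Final frequency:
f' = c/λ' = 299792458/4.4329354e-12 = 6.7628430e+19 Hz

Frequency shift (decrease):
Δf = f₀ - f' = 7.298e+19 - 6.7628430e+19 = 5.352e+18 Hz

(Intermediate values are shown rounded; full precision is carried through to the final answer.)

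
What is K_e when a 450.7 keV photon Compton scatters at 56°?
126.1731 keV

By energy conservation: K_e = E_initial - E_final

First find the scattered photon energy:
Initial wavelength: λ = hc/E = 2.7509 pm
Compton shift: Δλ = λ_C(1 - cos(56°)) = 1.0695 pm
Final wavelength: λ' = 2.7509 + 1.0695 = 3.8205 pm
Final photon energy: E' = hc/λ' = 324.5269 keV

Electron kinetic energy:
K_e = E - E' = 450.7000 - 324.5269 = 126.1731 keV

(Intermediate values are shown rounded; full precision is carried through to the final answer.)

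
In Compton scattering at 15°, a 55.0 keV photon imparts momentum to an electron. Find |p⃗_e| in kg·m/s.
7.6600e-24 kg·m/s

The electron is initially at rest, so by conservation of momentum:
p⃗_e = p⃗₀ − p⃗'  (incident photon momentum minus scattered photon momentum)

Photon momentum magnitudes (p = h/λ = E/c):
λ₀ = hc/E₀ = 22.5426 pm → p₀ = h/λ₀ = 2.9394e-23 kg·m/s
Δλ = λ_C(1 − cos 15°) = 0.0827 pm
λ' = 22.6253 pm → p' = h/λ' = 2.9286e-23 kg·m/s

The scattered photon makes angle θ = 15° with the incident direction, so by the law of cosines:
|p⃗_e|² = p₀² + p'² − 2p₀p'cos θ
|p⃗_e|² = (2.9394e-23)² + (2.9286e-23)² − 2·2.9394e-23·2.9286e-23·cos(15°)
|p⃗_e| = 7.6600e-24 kg·m/s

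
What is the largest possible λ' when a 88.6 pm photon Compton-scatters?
93.4526 pm (at θ = 180°)

The Compton shift is Δλ = λ_C(1 − cos θ).

Since cos θ ranges from −1 to 1, the factor (1 − cos θ) ranges from 0 to 2; the maximum shift occurs at θ = 180° (backscattering):
Δλ_max = 2λ_C = 2 × 2.4263 pm = 4.8526 pm

Maximum scattered wavelength:
λ'_max = λ₀ + Δλ_max = 88.6 + 4.8526 = 93.4526 pm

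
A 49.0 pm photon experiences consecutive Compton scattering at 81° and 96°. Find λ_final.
53.7267 pm

Apply Compton shift twice:

First scattering at θ₁ = 81°:
Δλ₁ = λ_C(1 - cos(81°))
Δλ₁ = 2.4263 × 0.8436
Δλ₁ = 2.0468 pm

After first scattering:
λ₁ = 49.0 + 2.0468 = 51.0468 pm

Second scattering at θ₂ = 96°:
Δλ₂ = λ_C(1 - cos(96°))
Δλ₂ = 2.4263 × 1.1045
Δλ₂ = 2.6799 pm

Final wavelength:
λ₂ = 51.0468 + 2.6799 = 53.7267 pm

Total shift: Δλ_total = 2.0468 + 2.6799 = 4.7267 pm

(Intermediate values are shown rounded; full precision is carried through to the final answer.)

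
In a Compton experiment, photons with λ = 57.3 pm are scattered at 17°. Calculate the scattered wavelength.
57.4060 pm

Using the Compton scattering formula:
λ' = λ + Δλ = λ + λ_C(1 - cos θ)

Given:
- Initial wavelength λ = 57.3 pm
- Scattering angle θ = 17°
- Compton wavelength λ_C ≈ 2.4263 pm

Calculate the shift:
Δλ = 2.4263 × (1 - cos(17°))
Δλ = 2.4263 × 0.0437
Δλ = 0.1060 pm

Final wavelength:
λ' = 57.3 + 0.1060 = 57.4060 pm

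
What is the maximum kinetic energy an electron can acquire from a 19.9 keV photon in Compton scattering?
1.4379 keV

Maximum energy transfer occurs at θ = 180° (backscattering).

Initial photon: E₀ = 19.9 keV → λ₀ = 62.3036 pm

Maximum Compton shift (at 180°):
Δλ_max = 2λ_C = 2 × 2.4263 = 4.8526 pm

Final wavelength:
λ' = 62.3036 + 4.8526 = 67.1562 pm

Minimum photon energy (maximum energy to electron):
E'_min = hc/λ' = 18.4621 keV

Maximum electron kinetic energy:
K_max = E₀ - E'_min = 19.9000 - 18.4621 = 1.4379 keV

(Intermediate values are shown rounded; full precision is carried through to the final answer.)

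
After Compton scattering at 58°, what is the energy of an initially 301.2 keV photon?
235.8503 keV

First convert energy to wavelength:
λ = hc/E, with hc ≈ 1239.842 keV·pm (i.e. 1239.842 eV·nm)

For E = 301.2 keV = 301200 eV:
λ = 1239.842 keV·pm / 301.2 keV
λ = 4.1163 pm

Calculate the Compton shift:
Δλ = λ_C(1 - cos(58°)) = 2.4263 × 0.4701
Δλ = 1.1406 pm

Final wavelength:
λ' = 4.1163 + 1.1406 = 5.2569 pm

Final energy:
E' = hc/λ' = 1239.842 / 5.2569 = 235.8503 keV

(Intermediate values are shown rounded; full precision is carried through to the final answer.)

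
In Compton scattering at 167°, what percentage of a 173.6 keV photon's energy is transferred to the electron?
0.4015 (or 40.15%)

Calculate initial and final photon energies:

Initial: E₀ = 173.6 keV → λ₀ = 7.1419 pm
Compton shift: Δλ = 4.7904 pm
Final wavelength: λ' = 11.9324 pm
Final energy: E' = 103.9057 keV

Fractional energy loss:
(E₀ - E')/E₀ = (173.6000 - 103.9057)/173.6000
= 69.6943/173.6000
= 0.4015
= 40.15%

(Intermediate values are shown rounded; full precision is carried through to the final answer.)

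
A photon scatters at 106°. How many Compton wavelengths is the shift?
1.2756 λ_C

The Compton shift formula is:
Δλ = λ_C(1 - cos θ)

Dividing both sides by λ_C:
Δλ/λ_C = 1 - cos θ

For θ = 106°:
Δλ/λ_C = 1 - cos(106°)
Δλ/λ_C = 1 - -0.2756
Δλ/λ_C = 1.2756

This means the shift is 1.2756 × λ_C = 3.0951 pm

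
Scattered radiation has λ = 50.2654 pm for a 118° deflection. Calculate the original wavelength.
46.7000 pm

From λ' = λ + Δλ, we have λ = λ' - Δλ

First calculate the Compton shift:
Δλ = λ_C(1 - cos θ)
Δλ = 2.4263 × (1 - cos(118°))
Δλ = 2.4263 × 1.4695
Δλ = 3.5654 pm

Initial wavelength:
λ = λ' - Δλ
λ = 50.2654 - 3.5654
λ = 46.7000 pm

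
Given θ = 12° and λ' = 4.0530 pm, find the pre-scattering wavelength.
4.0000 pm

From λ' = λ + Δλ, we have λ = λ' - Δλ

First calculate the Compton shift:
Δλ = λ_C(1 - cos θ)
Δλ = 2.4263 × (1 - cos(12°))
Δλ = 2.4263 × 0.0219
Δλ = 0.0530 pm

Initial wavelength:
λ = λ' - Δλ
λ = 4.0530 - 0.0530
λ = 4.0000 pm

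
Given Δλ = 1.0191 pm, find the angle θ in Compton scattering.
54.55°

From the Compton formula Δλ = λ_C(1 - cos θ), we can solve for θ:

cos θ = 1 - Δλ/λ_C

Given:
- Δλ = 1.0191 pm
- λ_C = h/(m_e·c) ≈ 2.42631024 pm

cos θ = 1 - 1.0191/2.42631024
cos θ = 1 - 0.420020
cos θ = 0.579980

θ = arccos(0.579980)
θ = 54.55°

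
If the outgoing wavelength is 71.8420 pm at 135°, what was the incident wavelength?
67.7000 pm

From λ' = λ + Δλ, we have λ = λ' - Δλ

First calculate the Compton shift:
Δλ = λ_C(1 - cos θ)
Δλ = 2.4263 × (1 - cos(135°))
Δλ = 2.4263 × 1.7071
Δλ = 4.1420 pm

Initial wavelength:
λ = λ' - Δλ
λ = 71.8420 - 4.1420
λ = 67.7000 pm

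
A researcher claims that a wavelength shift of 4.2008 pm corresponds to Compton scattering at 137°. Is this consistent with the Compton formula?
Yes, consistent

Calculate the expected shift for θ = 137°:

Δλ_expected = λ_C(1 - cos(137°))
Δλ_expected = 2.4263 × (1 - cos(137°))
Δλ_expected = 2.4263 × 1.7314
Δλ_expected = 4.2008 pm

Given shift: 4.2008 pm
Expected shift: 4.2008 pm
Difference: 0.0000 pm

The values match. This is consistent with Compton scattering at the stated angle.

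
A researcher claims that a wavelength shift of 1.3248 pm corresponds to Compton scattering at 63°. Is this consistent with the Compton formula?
Yes, consistent

Calculate the expected shift for θ = 63°:

Δλ_expected = λ_C(1 - cos(63°))
Δλ_expected = 2.4263 × (1 - cos(63°))
Δλ_expected = 2.4263 × 0.5460
Δλ_expected = 1.3248 pm

Given shift: 1.3248 pm
Expected shift: 1.3248 pm
Difference: 0.0000 pm

The values match. This is consistent with Compton scattering at the stated angle.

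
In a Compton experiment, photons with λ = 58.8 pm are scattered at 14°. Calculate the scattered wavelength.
58.8721 pm

Using the Compton scattering formula:
λ' = λ + Δλ = λ + λ_C(1 - cos θ)

Given:
- Initial wavelength λ = 58.8 pm
- Scattering angle θ = 14°
- Compton wavelength λ_C ≈ 2.4263 pm

Calculate the shift:
Δλ = 2.4263 × (1 - cos(14°))
Δλ = 2.4263 × 0.0297
Δλ = 0.0721 pm

Final wavelength:
λ' = 58.8 + 0.0721 = 58.8721 pm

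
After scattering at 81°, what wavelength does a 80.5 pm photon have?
82.5468 pm

Using the Compton scattering formula:
λ' = λ + Δλ = λ + λ_C(1 - cos θ)

Given:
- Initial wavelength λ = 80.5 pm
- Scattering angle θ = 81°
- Compton wavelength λ_C ≈ 2.4263 pm

Calculate the shift:
Δλ = 2.4263 × (1 - cos(81°))
Δλ = 2.4263 × 0.8436
Δλ = 2.0468 pm

Final wavelength:
λ' = 80.5 + 2.0468 = 82.5468 pm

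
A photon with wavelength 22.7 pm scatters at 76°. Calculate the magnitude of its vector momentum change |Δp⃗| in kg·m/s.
3.4638e-23 kg·m/s

Photon momentum magnitude is p = h/λ.

Initial momentum:
p₀ = h/λ = 6.6261e-34/2.2700e-11 = 2.9190e-23 kg·m/s

After scattering:
λ' = λ + Δλ = 22.7 + 1.8393 = 24.5393 pm
p' = h/λ' = 6.6261e-34/2.4539e-11 = 2.7002e-23 kg·m/s

Momentum is a vector; the scattered photon's direction makes angle θ = 76° with the incident direction. The magnitude of the vector change Δp⃗ = p⃗₀ − p⃗' is found from the law of cosines:
|Δp⃗|² = p₀² + p'² − 2p₀p'cos θ
|Δp⃗|² = (2.9190e-23)² + (2.7002e-23)² − 2·2.9190e-23·2.7002e-23·cos(76°)
|Δp⃗| = 3.4638e-23 kg·m/s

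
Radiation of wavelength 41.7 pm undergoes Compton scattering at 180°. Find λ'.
46.5526 pm

Using the Compton formula: λ' = λ + λ_C(1 − cos θ)

For θ = 180°, cos θ = -1 (exact) = -1.0000, so:
1 − cos 180° = 1 − (-1) = 2.0000

Δλ = λ_C × 2.0000 = 2.4263 × 2.0000 = 4.8526 pm

λ' = 41.7 + 4.8526 = 46.5526 pm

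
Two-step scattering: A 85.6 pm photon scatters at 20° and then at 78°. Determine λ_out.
87.6682 pm

Apply Compton shift twice:

First scattering at θ₁ = 20°:
Δλ₁ = λ_C(1 - cos(20°))
Δλ₁ = 2.4263 × 0.0603
Δλ₁ = 0.1463 pm

After first scattering:
λ₁ = 85.6 + 0.1463 = 85.7463 pm

Second scattering at θ₂ = 78°:
Δλ₂ = λ_C(1 - cos(78°))
Δλ₂ = 2.4263 × 0.7921
Δλ₂ = 1.9219 pm

Final wavelength:
λ₂ = 85.7463 + 1.9219 = 87.6682 pm

Total shift: Δλ_total = 0.1463 + 1.9219 = 2.0682 pm

(Intermediate values are shown rounded; full precision is carried through to the final answer.)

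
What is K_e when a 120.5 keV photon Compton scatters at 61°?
13.0535 keV

By energy conservation: K_e = E_initial - E_final

First find the scattered photon energy:
Initial wavelength: λ = hc/E = 10.2891 pm
Compton shift: Δλ = λ_C(1 - cos(61°)) = 1.2500 pm
Final wavelength: λ' = 10.2891 + 1.2500 = 11.5392 pm
Final photon energy: E' = hc/λ' = 107.4465 keV

Electron kinetic energy:
K_e = E - E' = 120.5000 - 107.4465 = 13.0535 keV

(Intermediate values are shown rounded; full precision is carried through to the final answer.)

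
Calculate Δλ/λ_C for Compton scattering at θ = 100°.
1.1736 λ_C

The Compton shift formula is:
Δλ = λ_C(1 - cos θ)

Dividing both sides by λ_C:
Δλ/λ_C = 1 - cos θ

For θ = 100°:
Δλ/λ_C = 1 - cos(100°)
Δλ/λ_C = 1 - -0.1736
Δλ/λ_C = 1.1736

This means the shift is 1.1736 × λ_C = 2.8476 pm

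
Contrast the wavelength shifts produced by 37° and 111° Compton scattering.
111° produces the larger shift by a factor of 6.746

Calculate both shifts using Δλ = λ_C(1 - cos θ):

For θ₁ = 37°:
Δλ₁ = 2.4263 × (1 - cos(37°))
Δλ₁ = 2.4263 × 0.2014
Δλ₁ = 0.4886 pm

For θ₂ = 111°:
Δλ₂ = 2.4263 × (1 - cos(111°))
Δλ₂ = 2.4263 × 1.3584
Δλ₂ = 3.2958 pm

The 111° angle produces the larger shift.
Ratio: 3.2958/0.4886 = 6.746

(Intermediate values are shown rounded; full precision is carried through to the final answer.)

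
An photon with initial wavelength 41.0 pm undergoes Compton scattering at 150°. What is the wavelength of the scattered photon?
45.5276 pm

Using the Compton scattering formula:
λ' = λ + Δλ = λ + λ_C(1 - cos θ)

Given:
- Initial wavelength λ = 41.0 pm
- Scattering angle θ = 150°
- Compton wavelength λ_C ≈ 2.4263 pm

Calculate the shift:
Δλ = 2.4263 × (1 - cos(150°))
Δλ = 2.4263 × 1.8660
Δλ = 4.5276 pm

Final wavelength:
λ' = 41.0 + 4.5276 = 45.5276 pm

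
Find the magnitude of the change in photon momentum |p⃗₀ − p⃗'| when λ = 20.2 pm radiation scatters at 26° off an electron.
1.4674e-23 kg·m/s

Photon momentum magnitude is p = h/λ.

Initial momentum:
p₀ = h/λ = 6.6261e-34/2.0200e-11 = 3.2802e-23 kg·m/s

After scattering:
λ' = λ + Δλ = 20.2 + 0.2456 = 20.4456 pm
p' = h/λ' = 6.6261e-34/2.0446e-11 = 3.2408e-23 kg·m/s

Momentum is a vector; the scattered photon's direction makes angle θ = 26° with the incident direction. The magnitude of the vector change Δp⃗ = p⃗₀ − p⃗' is found from the law of cosines:
|Δp⃗|² = p₀² + p'² − 2p₀p'cos θ
|Δp⃗|² = (3.2802e-23)² + (3.2408e-23)² − 2·3.2802e-23·3.2408e-23·cos(26°)
|Δp⃗| = 1.4674e-23 kg·m/s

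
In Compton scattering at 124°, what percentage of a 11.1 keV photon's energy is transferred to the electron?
0.0328 (or 3.28%)

Calculate initial and final photon energies:

Initial: E₀ = 11.1 keV → λ₀ = 111.6975 pm
Compton shift: Δλ = 3.7831 pm
Final wavelength: λ' = 115.4806 pm
Final energy: E' = 10.7364 keV

Fractional energy loss:
(E₀ - E')/E₀ = (11.1000 - 10.7364)/11.1000
= 0.3636/11.1000
= 0.0328
= 3.28%

(Intermediate values are shown rounded; full precision is carried through to the final answer.)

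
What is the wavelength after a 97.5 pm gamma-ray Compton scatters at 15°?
97.5827 pm

Using the Compton scattering formula:
λ' = λ + Δλ = λ + λ_C(1 - cos θ)

Given:
- Initial wavelength λ = 97.5 pm
- Scattering angle θ = 15°
- Compton wavelength λ_C ≈ 2.4263 pm

Calculate the shift:
Δλ = 2.4263 × (1 - cos(15°))
Δλ = 2.4263 × 0.0341
Δλ = 0.0827 pm

Final wavelength:
λ' = 97.5 + 0.0827 = 97.5827 pm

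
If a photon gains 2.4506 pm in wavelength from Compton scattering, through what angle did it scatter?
90.57°

From the Compton formula Δλ = λ_C(1 - cos θ), we can solve for θ:

cos θ = 1 - Δλ/λ_C

Given:
- Δλ = 2.4506 pm
- λ_C = h/(m_e·c) ≈ 2.42631024 pm

cos θ = 1 - 2.4506/2.42631024
cos θ = 1 - 1.010011
cos θ = -0.010011

θ = arccos(-0.010011)
θ = 90.57°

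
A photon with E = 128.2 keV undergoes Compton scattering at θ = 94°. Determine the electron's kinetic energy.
27.1263 keV

By energy conservation: K_e = E_initial - E_final

First find the scattered photon energy:
Initial wavelength: λ = hc/E = 9.6712 pm
Compton shift: Δλ = λ_C(1 - cos(94°)) = 2.5956 pm
Final wavelength: λ' = 9.6712 + 2.5956 = 12.2667 pm
Final photon energy: E' = hc/λ' = 101.0737 keV

Electron kinetic energy:
K_e = E - E' = 128.2000 - 101.0737 = 27.1263 keV

(Intermediate values are shown rounded; full precision is carried through to the final answer.)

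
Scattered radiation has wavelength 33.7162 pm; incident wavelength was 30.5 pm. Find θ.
109.00°

First find the wavelength shift:
Δλ = λ' - λ = 33.7162 - 30.5 = 3.2162 pm

Using Δλ = λ_C(1 - cos θ), with λ_C = h/(m_e·c) ≈ 2.42631024 pm:
cos θ = 1 - Δλ/λ_C
cos θ = 1 - 3.2162/2.42631024
cos θ = -0.325552

θ = arccos(-0.325552)
θ = 109.00°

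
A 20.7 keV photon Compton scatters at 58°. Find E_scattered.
20.3132 keV

First convert energy to wavelength:
λ = hc/E, with hc ≈ 1239.842 keV·pm (i.e. 1239.842 eV·nm)

For E = 20.7 keV = 20700 eV:
λ = 1239.842 keV·pm / 20.7 keV
λ = 59.8957 pm

Calculate the Compton shift:
Δλ = λ_C(1 - cos(58°)) = 2.4263 × 0.4701
Δλ = 1.1406 pm

Final wavelength:
λ' = 59.8957 + 1.1406 = 61.0363 pm

Final energy:
E' = hc/λ' = 1239.842 / 61.0363 = 20.3132 keV

(Intermediate values are shown rounded; full precision is carried through to the final answer.)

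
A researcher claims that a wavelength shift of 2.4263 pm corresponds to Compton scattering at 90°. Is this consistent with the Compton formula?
Yes, consistent

Calculate the expected shift for θ = 90°:

Δλ_expected = λ_C(1 - cos(90°))
Δλ_expected = 2.4263 × (1 - cos(90°))
Δλ_expected = 2.4263 × 1.0000
Δλ_expected = 2.4263 pm

Given shift: 2.4263 pm
Expected shift: 2.4263 pm
Difference: 0.0000 pm

The values match. This is consistent with Compton scattering at the stated angle.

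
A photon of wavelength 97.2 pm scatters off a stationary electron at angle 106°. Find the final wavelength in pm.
100.2951 pm

Using the Compton scattering formula:
λ' = λ + Δλ = λ + λ_C(1 - cos θ)

Given:
- Initial wavelength λ = 97.2 pm
- Scattering angle θ = 106°
- Compton wavelength λ_C ≈ 2.4263 pm

Calculate the shift:
Δλ = 2.4263 × (1 - cos(106°))
Δλ = 2.4263 × 1.2756
Δλ = 3.0951 pm

Final wavelength:
λ' = 97.2 + 3.0951 = 100.2951 pm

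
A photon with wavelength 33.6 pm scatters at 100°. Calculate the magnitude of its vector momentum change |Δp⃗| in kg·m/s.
2.9050e-23 kg·m/s

Photon momentum magnitude is p = h/λ.

Initial momentum:
p₀ = h/λ = 6.6261e-34/3.3600e-11 = 1.9720e-23 kg·m/s

After scattering:
λ' = λ + Δλ = 33.6 + 2.8476 = 36.4476 pm
p' = h/λ' = 6.6261e-34/3.6448e-11 = 1.8180e-23 kg·m/s

Momentum is a vector; the scattered photon's direction makes angle θ = 100° with the incident direction. The magnitude of the vector change Δp⃗ = p⃗₀ − p⃗' is found from the law of cosines:
|Δp⃗|² = p₀² + p'² − 2p₀p'cos θ
|Δp⃗|² = (1.9720e-23)² + (1.8180e-23)² − 2·1.9720e-23·1.8180e-23·cos(100°)
|Δp⃗| = 2.9050e-23 kg·m/s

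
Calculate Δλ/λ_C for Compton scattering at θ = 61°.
0.5152 λ_C

The Compton shift formula is:
Δλ = λ_C(1 - cos θ)

Dividing both sides by λ_C:
Δλ/λ_C = 1 - cos θ

For θ = 61°:
Δλ/λ_C = 1 - cos(61°)
Δλ/λ_C = 1 - 0.4848
Δλ/λ_C = 0.5152

This means the shift is 0.5152 × λ_C = 1.2500 pm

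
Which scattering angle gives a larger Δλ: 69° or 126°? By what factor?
126° produces the larger shift by a factor of 2.475

Calculate both shifts using Δλ = λ_C(1 - cos θ):

For θ₁ = 69°:
Δλ₁ = 2.4263 × (1 - cos(69°))
Δλ₁ = 2.4263 × 0.6416
Δλ₁ = 1.5568 pm

For θ₂ = 126°:
Δλ₂ = 2.4263 × (1 - cos(126°))
Δλ₂ = 2.4263 × 1.5878
Δλ₂ = 3.8525 pm

The 126° angle produces the larger shift.
Ratio: 3.8525/1.5568 = 2.475

(Intermediate values are shown rounded; full precision is carried through to the final answer.)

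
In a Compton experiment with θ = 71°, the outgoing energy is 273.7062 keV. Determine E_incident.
428.5000 keV

Convert final energy to wavelength (hc ≈ 1239.842 keV·pm):
λ' = hc/E' = 1239.842 / 273.7062 = 4.5298 pm

Calculate the Compton shift:
Δλ = λ_C(1 - cos(71°))
Δλ = 2.4263 × (1 - cos(71°))
Δλ = 1.6364 pm

Initial wavelength:
λ = λ' - Δλ = 4.5298 - 1.6364 = 2.8934 pm

Initial energy:
E = hc/λ = 1239.842 / 2.8934 = 428.5000 keV

(Intermediate values are shown rounded; full precision is carried through to the final answer.)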